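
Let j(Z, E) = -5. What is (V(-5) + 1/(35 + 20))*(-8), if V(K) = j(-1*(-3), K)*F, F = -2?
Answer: -4408/55 ≈ -80.146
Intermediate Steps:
V(K) = 10 (V(K) = -5*(-2) = 10)
(V(-5) + 1/(35 + 20))*(-8) = (10 + 1/(35 + 20))*(-8) = (10 + 1/55)*(-8) = (551/55)*(-8) = -4408/55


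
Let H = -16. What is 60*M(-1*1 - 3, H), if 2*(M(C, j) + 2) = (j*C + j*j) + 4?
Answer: 9600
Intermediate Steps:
M(C, j) = j²/2 + C*j/2 (M(C, j) = -2 + ((j*C + j*j) + 4)/2 = -2 + ((C*j + j²) + 4)/2 = -2 + ((j² + C*j) + 4)/2 = -2 + (4 + j² + C*j)/2 = -2 + (2 + j²/2 + C*j/2) = j²/2 + C*j/2)
60*M(-1*1 - 3, H) = 60*((½)*(-16)*((-1*1 - 3) - 16)) = 60*((½)*(-16)*((-1 - 3) - 16)) = 60*((½)*(-16)*(-4 - 16)) = 60*((½)*(-16)*(-20)) = 60*160 = 9600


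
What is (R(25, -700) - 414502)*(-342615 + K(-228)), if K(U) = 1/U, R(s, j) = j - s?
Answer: 10811988032389/76 ≈ 1.4226e+11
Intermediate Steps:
(R(25, -700) - 414502)*(-342615 + K(-228)) = ((-700 - 1*25) - 414502)*(-342615 + 1/(-228)) = ((-700 - 25) - 414502)*(-342615 - 1/228) = (-725 - 414502)*(-78116221/228) = -415227*(-78116221/228) = 10811988032389/76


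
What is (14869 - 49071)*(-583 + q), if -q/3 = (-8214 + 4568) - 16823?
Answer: -2080302448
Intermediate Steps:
q = 61407 (q = -3*((-8214 + 4568) - 16823) = -3*(-3646 - 16823) = -3*(-20469) = 61407)
(14869 - 49071)*(-583 + q) = (14869 - 49071)*(-583 + 61407) = -34202*60824 = -2080302448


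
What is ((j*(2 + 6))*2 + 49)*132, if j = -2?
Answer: 2244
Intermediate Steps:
((j*(2 + 6))*2 + 49)*132 = (-2*(2 + 6)*2 + 49)*132 = (-2*8*2 + 49)*132 = (-16*2 + 49)*132 = (-32 + 49)*132 = 17*132 = 2244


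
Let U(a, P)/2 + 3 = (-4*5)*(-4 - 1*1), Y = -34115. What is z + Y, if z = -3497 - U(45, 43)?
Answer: -37806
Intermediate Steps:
U(a, P) = 194 (U(a, P) = -6 + 2*((-4*5)*(-4 - 1*1)) = -6 + 2*(-20*(-4 - 1)) = -6 + 2*(-20*(-5)) = -6 + 2*100 = -6 + 200 = 194)
z = -3691 (z = -3497 - 1*194 = -3497 - 194 = -3691)
z + Y = -3691 - 34115 = -37806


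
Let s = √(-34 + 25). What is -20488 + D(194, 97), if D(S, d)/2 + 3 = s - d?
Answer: -20688 + 6*I ≈ -20688.0 + 6.0*I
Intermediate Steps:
s = 3*I (s = √(-9) = 3*I ≈ 3.0*I)
D(S, d) = -6 - 2*d + 6*I (D(S, d) = -6 + 2*(3*I - d) = -6 + 2*(-d + 3*I) = -6 + (-2*d + 6*I) = -6 - 2*d + 6*I)
-20488 + D(194, 97) = -20488 + (-6 - 2*97 + 6*I) = -20488 + (-6 - 194 + 6*I) = -20488 + (-200 + 6*I) = -20688 + 6*I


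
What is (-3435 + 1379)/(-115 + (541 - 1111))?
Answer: 2056/685 ≈ 3.0015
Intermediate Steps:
(-3435 + 1379)/(-115 + (541 - 1111)) = -2056/(-115 - 570) = -2056/(-685) = -2056*(-1/685) = 2056/685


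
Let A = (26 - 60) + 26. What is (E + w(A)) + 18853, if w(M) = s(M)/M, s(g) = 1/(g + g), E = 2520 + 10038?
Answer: 4020609/128 ≈ 31411.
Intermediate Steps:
E = 12558
s(g) = 1/(2*g)
A = -8 (A = -34 + 26 = -8)
w(M) = 1/(2*M**2) (w(M) = (1/(2*M))/M = 1/(2*M**2))
(E + w(A)) + 18853 = (12558 + (1/2)/(-8)**2) + 18853 = (12558 + (1/2)*(1/64)) + 18853 = (12558 + 1/128) + 18853 = 1607425/128 + 18853 = 4020609/128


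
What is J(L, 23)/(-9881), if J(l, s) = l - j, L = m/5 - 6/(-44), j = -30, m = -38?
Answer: -2479/1086910 ≈ -0.0022808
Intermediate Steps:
L = -821/110 (L = -38/5 - 6/(-44) = -38*1/5 - 6*(-1/44) = -38/5 + 3/22 = -821/110 ≈ -7.4636)
J(l, s) = 30 + l (J(l, s) = l - 1*(-30) = l + 30 = 30 + l)
J(L, 23)/(-9881) = (30 - 821/110)/(-9881) = (2479/110)*(-1/9881) = -2479/1086910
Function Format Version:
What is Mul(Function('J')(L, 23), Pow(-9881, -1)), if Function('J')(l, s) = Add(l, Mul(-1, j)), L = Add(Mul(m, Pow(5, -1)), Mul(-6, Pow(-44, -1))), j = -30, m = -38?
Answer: Rational(-2479, 1086910) ≈ -0.0022808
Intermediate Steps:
L = Rational(-821, 110) (L = Add(Mul(-38, Pow(5, -1)), Mul(-6, Pow(-44, -1))) = Add(Mul(-38, Rational(1, 5)), Mul(-6, Rational(-1, 44))) = Add(Rational(-38, 5), Rational(3, 22)) = Rational(-821, 110) ≈ -7.4636)
Function('J')(l, s) = Add(30, l) (Function('J')(l, s) = Add(l, Mul(-1, -30)) = Add(l, 30) = Add(30, l))
Mul(Function('J')(L, 23), Pow(-9881, -1)) = Mul(Add(30, Rational(-821, 110)), Pow(-9881, -1)) = Mul(Rational(2479, 110), Rational(-1, 9881)) = Rational(-2479, 1086910)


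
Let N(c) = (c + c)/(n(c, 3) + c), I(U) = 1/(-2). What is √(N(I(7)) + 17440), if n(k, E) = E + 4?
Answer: √2947334/13 ≈ 132.06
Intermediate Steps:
n(k, E) = 4 + E
I(U) = -½
N(c) = 2*c/(7 + c) (N(c) = (c + c)/((4 + 3) + c) = (2*c)/(7 + c) = 2*c/(7 + c))
√(N(I(7)) + 17440) = √(2*(-½)/(7 - ½) + 17440) = √(2*(-½)/(13/2) + 17440) = √(2*(-½)*(2/13) + 17440) = √(-2/13 + 17440) = √(226718/13) = √2947334/13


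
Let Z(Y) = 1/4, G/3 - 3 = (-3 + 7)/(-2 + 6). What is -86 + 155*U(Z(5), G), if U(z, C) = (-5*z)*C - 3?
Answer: -2876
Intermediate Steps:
G = 12 (G = 9 + 3*((-3 + 7)/(-2 + 6)) = 9 + 3*(4/4) = 9 + 3*(4*(¼)) = 9 + 3*1 = 9 + 3 = 12)
Z(Y) = ¼
U(z, C) = -3 - 5*C*z (U(z, C) = -5*C*z - 3 = -3 - 5*C*z)
-86 + 155*U(Z(5), G) = -86 + 155*(-3 - 5*12*¼) = -86 + 155*(-3 - 15) = -86 + 155*(-18) = -86 - 2790 = -2876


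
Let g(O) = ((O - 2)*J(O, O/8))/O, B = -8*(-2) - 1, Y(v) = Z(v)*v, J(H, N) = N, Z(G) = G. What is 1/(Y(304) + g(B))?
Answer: 8/739341 ≈ 1.0820e-5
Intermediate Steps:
Y(v) = v² (Y(v) = v*v = v²)
B = 15 (B = 16 - 1 = 15)
g(O) = -¼ + O/8 (g(O) = ((O - 2)*(O/8))/O = ((-2 + O)*(O*(⅛)))/O = ((-2 + O)*(O/8))/O = (O*(-2 + O)/8)/O = -¼ + O/8)
1/(Y(304) + g(B)) = 1/(304² + (-¼ + (⅛)*15)) = 1/(92416 + (-¼ + 15/8)) = 1/(92416 + 13/8) = 1/(739341/8) = 8/739341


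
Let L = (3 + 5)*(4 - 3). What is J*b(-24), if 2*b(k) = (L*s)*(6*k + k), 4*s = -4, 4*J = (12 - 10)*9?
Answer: 3024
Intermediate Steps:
L = 8 (L = 8*1 = 8)
J = 9/2 (J = ((12 - 10)*9)/4 = (2*9)/4 = (1/4)*18 = 9/2 ≈ 4.5000)
s = -1 (s = (1/4)*(-4) = -1)
b(k) = -28*k (b(k) = ((8*(-1))*(6*k + k))/2 = (-56*k)/2 = -28*k)
J*b(-24) = 9*(-28*(-24))/2 = (9/2)*672 = 3024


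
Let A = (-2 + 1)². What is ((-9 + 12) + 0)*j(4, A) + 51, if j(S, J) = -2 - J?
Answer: 42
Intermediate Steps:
A = 1 (A = (-1)² = 1)
((-9 + 12) + 0)*j(4, A) + 51 = ((-9 + 12) + 0)*(-2 - 1*1) + 51 = (3 + 0)*(-2 - 1) + 51 = 3*(-3) + 51 = -9 + 51 = 42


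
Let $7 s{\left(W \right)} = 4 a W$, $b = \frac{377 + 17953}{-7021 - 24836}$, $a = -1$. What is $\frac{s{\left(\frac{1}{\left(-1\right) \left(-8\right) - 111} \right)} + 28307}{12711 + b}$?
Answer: $\frac{30960985467}{13902115897} \approx 2.2271$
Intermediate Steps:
$b = - \frac{6110}{10619}$ ($b = \frac{18330}{-31857} = 18330 \left(- \frac{1}{31857}\right) = - \frac{6110}{10619} \approx -0.57538$)
$s{\left(W \right)} = - \frac{4 W}{7}$ ($s{\left(W \right)} = \frac{4 \left(-1\right) W}{7} = \frac{\left(-4\right) W}{7} = - \frac{4 W}{7}$)
$\frac{s{\left(\frac{1}{\left(-1\right) \left(-8\right) - 111} \right)} + 28307}{12711 + b} = \frac{- \frac{4}{7 \left(\left(-1\right) \left(-8\right) - 111\right)} + 28307}{12711 - \frac{6110}{10619}} = \frac{- \frac{4}{7 \left(8 - 111\right)} + 28307}{\frac{134971999}{10619}} = \left(- \frac{4}{7 \left(-103\right)} + 28307\right) \frac{10619}{134971999} = \left(\left(- \frac{4}{7}\right) \left(- \frac{1}{103}\right) + 28307\right) \frac{10619}{134971999} = \left(\frac{4}{721} + 28307\right) \frac{10619}{134971999} = \frac{20409351}{721} \cdot \frac{10619}{134971999} = \frac{30960985467}{13902115897}$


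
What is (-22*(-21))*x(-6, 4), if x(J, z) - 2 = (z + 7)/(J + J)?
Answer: 1001/2 ≈ 500.50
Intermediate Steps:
x(J, z) = 2 + (7 + z)/(2*J) (x(J, z) = 2 + (z + 7)/(J + J) = 2 + (7 + z)/((2*J)) = 2 + (7 + z)*(1/(2*J)) = 2 + (7 + z)/(2*J))
(-22*(-21))*x(-6, 4) = (-22*(-21))*((½)*(7 + 4 + 4*(-6))/(-6)) = 462*((½)*(-⅙)*(7 + 4 - 24)) = 462*((½)*(-⅙)*(-13)) = 462*(13/12) = 1001/2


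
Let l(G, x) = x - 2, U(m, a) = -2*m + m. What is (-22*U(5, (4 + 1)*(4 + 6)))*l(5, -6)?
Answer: -880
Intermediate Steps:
U(m, a) = -m
l(G, x) = -2 + x
(-22*U(5, (4 + 1)*(4 + 6)))*l(5, -6) = (-(-22)*5)*(-2 - 6) = -22*(-5)*(-8) = 110*(-8) = -880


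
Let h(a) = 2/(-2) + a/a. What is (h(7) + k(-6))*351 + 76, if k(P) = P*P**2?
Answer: -75740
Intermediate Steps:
k(P) = P**3
h(a) = 0 (h(a) = 2*(-1/2) + 1 = -1 + 1 = 0)
(h(7) + k(-6))*351 + 76 = (0 + (-6)**3)*351 + 76 = (0 - 216)*351 + 76 = -216*351 + 76 = -75816 + 76 = -75740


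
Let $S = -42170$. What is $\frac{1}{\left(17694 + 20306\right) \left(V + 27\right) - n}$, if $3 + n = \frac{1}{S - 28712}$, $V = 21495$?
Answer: $\frac{70882}{57969851564647} \approx 1.2227 \cdot 10^{-9}$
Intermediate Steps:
$n = - \frac{212647}{70882}$ ($n = -3 + \frac{1}{-42170 - 28712} = -3 + \frac{1}{-70882} = -3 - \frac{1}{70882} = - \frac{212647}{70882} \approx -3.0$)
$\frac{1}{\left(17694 + 20306\right) \left(V + 27\right) - n} = \frac{1}{\left(17694 + 20306\right) \left(21495 + 27\right) - - \frac{212647}{70882}} = \frac{1}{38000 \cdot 21522 + \frac{212647}{70882}} = \frac{1}{817836000 + \frac{212647}{70882}} = \frac{1}{\frac{57969851564647}{70882}} = \frac{70882}{57969851564647}$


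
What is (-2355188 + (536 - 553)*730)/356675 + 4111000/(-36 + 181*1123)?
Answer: 985131086254/72485990225 ≈ 13.591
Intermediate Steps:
(-2355188 + (536 - 553)*730)/356675 + 4111000/(-36 + 181*1123) = (-2355188 - 17*730)*(1/356675) + 4111000/(-36 + 203263) = (-2355188 - 12410)*(1/356675) + 4111000/203227 = -2367598*1/356675 + 4111000*(1/203227) = -2367598/356675 + 4111000/203227 = 985131086254/72485990225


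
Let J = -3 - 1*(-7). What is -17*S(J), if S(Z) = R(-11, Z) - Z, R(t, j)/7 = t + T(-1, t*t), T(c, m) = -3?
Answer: 1734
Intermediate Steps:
J = 4 (J = -3 + 7 = 4)
R(t, j) = -21 + 7*t (R(t, j) = 7*(t - 3) = 7*(-3 + t) = -21 + 7*t)
S(Z) = -98 - Z (S(Z) = (-21 + 7*(-11)) - Z = (-21 - 77) - Z = -98 - Z)
-17*S(J) = -17*(-98 - 1*4) = -17*(-98 - 4) = -17*(-102) = 1734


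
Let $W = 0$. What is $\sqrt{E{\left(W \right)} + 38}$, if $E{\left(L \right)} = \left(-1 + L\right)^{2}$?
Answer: $\sqrt{39} \approx 6.245$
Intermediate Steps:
$\sqrt{E{\left(W \right)} + 38} = \sqrt{\left(-1 + 0\right)^{2} + 38} = \sqrt{\left(-1\right)^{2} + 38} = \sqrt{1 + 38} = \sqrt{39}$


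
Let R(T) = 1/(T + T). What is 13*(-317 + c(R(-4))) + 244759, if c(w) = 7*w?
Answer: 1925013/8 ≈ 2.4063e+5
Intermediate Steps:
R(T) = 1/(2*T)
13*(-317 + c(R(-4))) + 244759 = 13*(-317 + 7*((½)/(-4))) + 244759 = 13*(-317 + 7*((½)*(-¼))) + 244759 = 13*(-317 + 7*(-⅛)) + 244759 = 13*(-317 - 7/8) + 244759 = 13*(-2543/8) + 244759 = -33059/8 + 244759 = 1925013/8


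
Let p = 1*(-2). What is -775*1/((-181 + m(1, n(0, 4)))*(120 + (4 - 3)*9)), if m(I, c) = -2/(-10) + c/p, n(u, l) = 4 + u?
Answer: 3875/117906 ≈ 0.032865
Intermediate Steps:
p = -2
m(I, c) = ⅕ - c/2 (m(I, c) = -2/(-10) + c/(-2) = -2*(-⅒) + c*(-½) = ⅕ - c/2)
-775*1/((-181 + m(1, n(0, 4)))*(120 + (4 - 3)*9)) = -775*1/((-181 + (⅕ - (4 + 0)/2))*(120 + (4 - 3)*9)) = -775*1/((-181 + (⅕ - ½*4))*(120 + 1*9)) = -775*1/((-181 + (⅕ - 2))*(120 + 9)) = -775*1/(129*(-181 - 9/5)) = -775/(129*(-914/5)) = -775/(-117906/5) = -775*(-5/117906) = 3875/117906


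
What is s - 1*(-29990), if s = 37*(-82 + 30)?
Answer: 28066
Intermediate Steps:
s = -1924 (s = 37*(-52) = -1924)
s - 1*(-29990) = -1924 - 1*(-29990) = -1924 + 29990 = 28066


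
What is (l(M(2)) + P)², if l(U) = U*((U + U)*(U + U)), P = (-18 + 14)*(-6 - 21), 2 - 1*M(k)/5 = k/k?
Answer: 369664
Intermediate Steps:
M(k) = 5 (M(k) = 10 - 5*k/k = 10 - 5*1 = 10 - 5 = 5)
P = 108 (P = -4*(-27) = 108)
l(U) = 4*U³ (l(U) = U*((2*U)*(2*U)) = U*(4*U²) = 4*U³)
(l(M(2)) + P)² = (4*5³ + 108)² = (4*125 + 108)² = (500 + 108)² = 608² = 369664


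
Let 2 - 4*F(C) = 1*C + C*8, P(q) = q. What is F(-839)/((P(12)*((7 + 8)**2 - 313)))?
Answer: -7553/4224 ≈ -1.7881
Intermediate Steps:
F(C) = 1/2 - 9*C/4 (F(C) = 1/2 - (1*C + C*8)/4 = 1/2 - (C + 8*C)/4 = 1/2 - 9*C/4)
F(-839)/((P(12)*((7 + 8)**2 - 313))) = (1/2 - 9/4*(-839))/((12*((7 + 8)**2 - 313))) = (1/2 + 7551/4)/((12*(15**2 - 313))) = 7553/(4*((12*(225 - 313)))) = 7553/(4*((12*(-88)))) = (7553/4)/(-1056) = (7553/4)*(-1/1056) = -7553/4224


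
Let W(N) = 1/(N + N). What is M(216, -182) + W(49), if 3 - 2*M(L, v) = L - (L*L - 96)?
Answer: 1135502/49 ≈ 23174.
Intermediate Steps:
M(L, v) = -93/2 + L²/2 - L/2 (M(L, v) = 3/2 - (L - (L*L - 96))/2 = 3/2 - (L - (L² - 96))/2 = 3/2 - (L - (-96 + L²))/2 = 3/2 - (L + (96 - L²))/2 = 3/2 - (96 + L - L²)/2 = 3/2 + (-48 + L²/2 - L/2) = -93/2 + L²/2 - L/2)
W(N) = 1/(2*N)
M(216, -182) + W(49) = (-93/2 + (½)*216² - ½*216) + (½)/49 = (-93/2 + (½)*46656 - 108) + (½)*(1/49) = (-93/2 + 23328 - 108) + 1/98 = 46347/2 + 1/98 = 1135502/49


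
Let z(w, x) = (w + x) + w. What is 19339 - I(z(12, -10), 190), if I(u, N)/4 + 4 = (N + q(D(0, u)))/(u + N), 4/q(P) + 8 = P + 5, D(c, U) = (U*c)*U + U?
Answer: 3618687/187 ≈ 19351.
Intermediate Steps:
D(c, U) = U + c*U**2 (D(c, U) = c*U**2 + U = U + c*U**2)
z(w, x) = x + 2*w
q(P) = 4/(-3 + P) (q(P) = 4/(-8 + (P + 5)) = 4/(-8 + (5 + P)) = 4/(-3 + P))
I(u, N) = -16 + 4*(N + 4/(-3 + u))/(N + u) (I(u, N) = -16 + 4*((N + 4/(-3 + u*(1 + u*0)))/(u + N)) = -16 + 4*((N + 4/(-3 + u*(1 + 0)))/(N + u)) = -16 + 4*((N + 4/(-3 + u*1))/(N + u)) = -16 + 4*((N + 4/(-3 + u))/(N + u)) = -16 + 4*(N + 4/(-3 + u))/(N + u))
19339 - I(z(12, -10), 190) = 19339 - 4*(4 - (-3 + (-10 + 2*12))*(3*190 + 4*(-10 + 2*12)))/((-3 + (-10 + 2*12))*(190 + (-10 + 2*12))) = 19339 - 4*(4 - (-3 + (-10 + 24))*(570 + 4*(-10 + 24)))/((-3 + (-10 + 24))*(190 + (-10 + 24))) = 19339 - 4*(4 - (-3 + 14)*(570 + 4*14))/((-3 + 14)*(190 + 14)) = 19339 - 4*(4 - 1*11*(570 + 56))/(11*204) = 19339 - 4*(4 - 1*11*626)/(11*204) = 19339 - 4*(4 - 6886)/(11*204) = 19339 - 4*(-6882)/(11*204) = 19339 - 1*(-2294/187) = 19339 + 2294/187 = 3618687/187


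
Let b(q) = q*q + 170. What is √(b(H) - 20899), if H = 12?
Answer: I*√20585 ≈ 143.47*I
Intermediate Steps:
b(q) = 170 + q² (b(q) = q² + 170 = 170 + q²)
√(b(H) - 20899) = √((170 + 12²) - 20899) = √((170 + 144) - 20899) = √(314 - 20899) = √(-20585) = I*√20585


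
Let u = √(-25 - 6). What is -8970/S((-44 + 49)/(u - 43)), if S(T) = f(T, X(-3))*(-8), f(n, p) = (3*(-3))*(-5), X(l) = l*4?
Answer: 299/12 ≈ 24.917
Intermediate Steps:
u = I*√31 (u = √(-31) = I*√31 ≈ 5.5678*I)
X(l) = 4*l
f(n, p) = 45 (f(n, p) = -9*(-5) = 45)
S(T) = -360 (S(T) = 45*(-8) = -360)
-8970/S((-44 + 49)/(u - 43)) = -8970/(-360) = -8970*(-1/360) = 299/12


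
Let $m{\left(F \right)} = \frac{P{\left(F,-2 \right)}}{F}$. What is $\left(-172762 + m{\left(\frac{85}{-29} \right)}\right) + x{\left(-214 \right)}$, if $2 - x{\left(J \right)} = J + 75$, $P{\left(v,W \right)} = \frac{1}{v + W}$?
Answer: $- \frac{2098207414}{12155} \approx -1.7262 \cdot 10^{5}$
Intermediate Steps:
$P{\left(v,W \right)} = \frac{1}{W + v}$
$x{\left(J \right)} = -73 - J$ ($x{\left(J \right)} = 2 - \left(J + 75\right) = 2 - \left(75 + J\right) = -73 - J$)
$m{\left(F \right)} = \frac{1}{F \left(-2 + F\right)}$ ($m{\left(F \right)} = \frac{1}{\left(-2 + F\right) F} = \frac{1}{F \left(-2 + F\right)}$)
$\left(-172762 + m{\left(\frac{85}{-29} \right)}\right) + x{\left(-214 \right)} = \left(-172762 + \frac{1}{\frac{85}{-29} \left(-2 + \frac{85}{-29}\right)}\right) - -141 = \left(-172762 + \frac{1}{85 \left(- \frac{1}{29}\right) \left(-2 + 85 \left(- \frac{1}{29}\right)\right)}\right) + \left(-73 + 214\right) = \left(-172762 + \frac{1}{\left(- \frac{85}{29}\right) \left(-2 - \frac{85}{29}\right)}\right) + 141 = \left(-172762 - \frac{29}{85 \left(- \frac{143}{29}\right)}\right) + 141 = \left(-172762 - - \frac{841}{12155}\right) + 141 = \left(-172762 + \frac{841}{12155}\right) + 141 = - \frac{2099921269}{12155} + 141 = - \frac{2098207414}{12155}$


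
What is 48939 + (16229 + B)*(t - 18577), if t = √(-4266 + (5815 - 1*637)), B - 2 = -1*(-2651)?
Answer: -350721975 + 75528*√57 ≈ -3.5015e+8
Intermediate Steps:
B = 2653 (B = 2 - 1*(-2651) = 2 + 2651 = 2653)
t = 4*√57 (t = √(-4266 + (5815 - 637)) = √(-4266 + 5178) = √912 = 4*√57 ≈ 30.199)
48939 + (16229 + B)*(t - 18577) = 48939 + (16229 + 2653)*(4*√57 - 18577) = 48939 + 18882*(-18577 + 4*√57) = 48939 + (-350770914 + 75528*√57) = -350721975 + 75528*√57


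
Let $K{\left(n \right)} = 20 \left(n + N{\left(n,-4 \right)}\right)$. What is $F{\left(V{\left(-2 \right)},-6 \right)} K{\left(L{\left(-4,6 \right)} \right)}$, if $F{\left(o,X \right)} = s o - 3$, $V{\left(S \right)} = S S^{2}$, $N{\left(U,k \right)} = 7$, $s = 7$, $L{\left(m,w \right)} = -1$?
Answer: $-7080$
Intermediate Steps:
$V{\left(S \right)} = S^{3}$
$F{\left(o,X \right)} = -3 + 7 o$ ($F{\left(o,X \right)} = 7 o - 3 = -3 + 7 o$)
$K{\left(n \right)} = 140 + 20 n$ ($K{\left(n \right)} = 20 \left(n + 7\right) = 20 \left(7 + n\right) = 140 + 20 n$)
$F{\left(V{\left(-2 \right)},-6 \right)} K{\left(L{\left(-4,6 \right)} \right)} = \left(-3 + 7 \left(-2\right)^{3}\right) \left(140 + 20 \left(-1\right)\right) = \left(-3 + 7 \left(-8\right)\right) \left(140 - 20\right) = \left(-3 - 56\right) 120 = \left(-59\right) 120 = -7080$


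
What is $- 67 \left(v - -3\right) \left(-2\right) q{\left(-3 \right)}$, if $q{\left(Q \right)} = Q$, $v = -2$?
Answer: $-402$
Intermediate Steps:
$- 67 \left(v - -3\right) \left(-2\right) q{\left(-3 \right)} = - 67 \left(-2 - -3\right) \left(-2\right) \left(-3\right) = - 67 \left(-2 + 3\right) \left(-2\right) \left(-3\right) = - 67 \cdot 1 \left(-2\right) \left(-3\right) = - 67 \left(\left(-2\right) \left(-3\right)\right) = \left(-67\right) 6 = -402$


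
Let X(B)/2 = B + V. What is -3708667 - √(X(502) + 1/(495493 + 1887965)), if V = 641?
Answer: -3708667 - √2190331165578/30954 ≈ -3.7087e+6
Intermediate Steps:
X(B) = 1282 + 2*B (X(B) = 2*(B + 641) = 2*(641 + B) = 1282 + 2*B)
-3708667 - √(X(502) + 1/(495493 + 1887965)) = -3708667 - √((1282 + 2*502) + 1/(495493 + 1887965)) = -3708667 - √((1282 + 1004) + 1/2383458) = -3708667 - √(2286 + 1/2383458) = -3708667 - √(5448584989/2383458) = -3708667 - √2190331165578/30954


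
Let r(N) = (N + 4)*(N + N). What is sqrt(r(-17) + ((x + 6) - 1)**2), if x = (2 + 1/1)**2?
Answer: sqrt(638) ≈ 25.259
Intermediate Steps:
r(N) = 2*N*(4 + N) (r(N) = (4 + N)*(2*N) = 2*N*(4 + N))
x = 9 (x = (2 + 1)**2 = 3**2 = 9)
sqrt(r(-17) + ((x + 6) - 1)**2) = sqrt(2*(-17)*(4 - 17) + ((9 + 6) - 1)**2) = sqrt(2*(-17)*(-13) + (15 - 1)**2) = sqrt(442 + 14**2) = sqrt(442 + 196) = sqrt(638)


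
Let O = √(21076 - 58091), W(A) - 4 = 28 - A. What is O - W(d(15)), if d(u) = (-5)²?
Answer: -7 + I*√37015 ≈ -7.0 + 192.39*I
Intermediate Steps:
d(u) = 25
W(A) = 32 - A (W(A) = 4 + (28 - A) = 32 - A)
O = I*√37015 (O = √(-37015) = I*√37015 ≈ 192.39*I)
O - W(d(15)) = I*√37015 - (32 - 1*25) = I*√37015 - (32 - 25) = I*√37015 - 1*7 = I*√37015 - 7 = -7 + I*√37015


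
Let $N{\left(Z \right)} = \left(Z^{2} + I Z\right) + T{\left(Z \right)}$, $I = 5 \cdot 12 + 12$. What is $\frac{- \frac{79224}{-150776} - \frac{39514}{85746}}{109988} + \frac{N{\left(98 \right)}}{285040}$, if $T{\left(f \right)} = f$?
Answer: $\frac{26595607088140379}{452365204301414520} \approx 0.058792$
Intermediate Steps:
$I = 72$ ($I = 60 + 12 = 72$)
$N{\left(Z \right)} = Z^{2} + 73 Z$ ($N{\left(Z \right)} = \left(Z^{2} + 72 Z\right) + Z = Z^{2} + 73 Z$)
$\frac{- \frac{79224}{-150776} - \frac{39514}{85746}}{109988} + \frac{N{\left(98 \right)}}{285040} = \frac{- \frac{79224}{-150776} - \frac{39514}{85746}}{109988} + \frac{98 \left(73 + 98\right)}{285040} = \left(\left(-79224\right) \left(- \frac{1}{150776}\right) - \frac{19757}{42873}\right) \frac{1}{109988} + 98 \cdot 171 \cdot \frac{1}{285040} = \left(\frac{9903}{18847} - \frac{19757}{42873}\right) \frac{1}{109988} + 16758 \cdot \frac{1}{285040} = \frac{52211140}{808027431} \cdot \frac{1}{109988} + \frac{1197}{20360} = \frac{13052785}{22218330270207} + \frac{1197}{20360} = \frac{26595607088140379}{452365204301414520}$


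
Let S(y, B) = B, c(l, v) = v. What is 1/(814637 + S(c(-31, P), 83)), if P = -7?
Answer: 1/814720 ≈ 1.2274e-6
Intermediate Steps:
1/(814637 + S(c(-31, P), 83)) = 1/(814637 + 83) = 1/814720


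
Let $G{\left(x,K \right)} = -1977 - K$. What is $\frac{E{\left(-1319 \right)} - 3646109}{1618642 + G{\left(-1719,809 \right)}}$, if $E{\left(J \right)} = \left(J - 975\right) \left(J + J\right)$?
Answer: $\frac{2405463}{1615856} \approx 1.4887$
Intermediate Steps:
$E{\left(J \right)} = 2 J \left(-975 + J\right)$ ($E{\left(J \right)} = \left(-975 + J\right) 2 J = 2 J \left(-975 + J\right)$)
$\frac{E{\left(-1319 \right)} - 3646109}{1618642 + G{\left(-1719,809 \right)}} = \frac{2 \left(-1319\right) \left(-975 - 1319\right) - 3646109}{1618642 - 2786} = \frac{2 \left(-1319\right) \left(-2294\right) - 3646109}{1618642 - 2786} = \frac{6051572 - 3646109}{1618642 - 2786} = \frac{2405463}{1615856}$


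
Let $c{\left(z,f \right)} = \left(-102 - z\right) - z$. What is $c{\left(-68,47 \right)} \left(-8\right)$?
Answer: $-272$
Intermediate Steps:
$c{\left(z,f \right)} = -102 - 2 z$
$c{\left(-68,47 \right)} \left(-8\right) = \left(-102 - -136\right) \left(-8\right) = \left(-102 + 136\right) \left(-8\right) = 34 \left(-8\right) = -272$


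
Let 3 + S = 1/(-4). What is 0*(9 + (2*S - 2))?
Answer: 0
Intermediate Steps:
S = -13/4 (S = -3 + 1/(-4) = -3 - 1/4 = -13/4 ≈ -3.2500)
0*(9 + (2*S - 2)) = 0*(9 + (2*(-13/4) - 2)) = 0*(9 + (-13/2 - 2)) = 0*(9 - 17/2) = 0*(1/2) = 0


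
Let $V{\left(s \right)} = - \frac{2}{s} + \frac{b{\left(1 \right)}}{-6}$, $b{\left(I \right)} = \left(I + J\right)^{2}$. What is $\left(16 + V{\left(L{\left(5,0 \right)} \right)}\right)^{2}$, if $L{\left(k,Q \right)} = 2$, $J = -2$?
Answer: $\frac{7921}{36} \approx 220.03$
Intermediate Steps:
$b{\left(I \right)} = \left(-2 + I\right)^{2}$ ($b{\left(I \right)} = \left(I - 2\right)^{2} = \left(-2 + I\right)^{2}$)
$V{\left(s \right)} = - \frac{1}{6} - \frac{2}{s}$ ($V{\left(s \right)} = - \frac{2}{s} + \frac{\left(-2 + 1\right)^{2}}{-6} = - \frac{2}{s} + \left(-1\right)^{2} \left(- \frac{1}{6}\right) = - \frac{2}{s} + 1 \left(- \frac{1}{6}\right) = - \frac{2}{s} - \frac{1}{6} = - \frac{1}{6} - \frac{2}{s}$)
$\left(16 + V{\left(L{\left(5,0 \right)} \right)}\right)^{2} = \left(16 + \frac{-12 - 2}{6 \cdot 2}\right)^{2} = \left(16 + \frac{1}{6} \cdot \frac{1}{2} \left(-12 - 2\right)\right)^{2} = \left(16 + \frac{1}{6} \cdot \frac{1}{2} \left(-14\right)\right)^{2} = \left(16 - \frac{7}{6}\right)^{2} = \left(\frac{89}{6}\right)^{2} = \frac{7921}{36}$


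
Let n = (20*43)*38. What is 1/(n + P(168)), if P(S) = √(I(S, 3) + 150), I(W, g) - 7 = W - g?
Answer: 16340/533991039 - √322/1067982078 ≈ 3.0583e-5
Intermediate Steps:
I(W, g) = 7 + W - g (I(W, g) = 7 + (W - g) = 7 + W - g)
P(S) = √(154 + S) (P(S) = √((7 + S - 1*3) + 150) = √((7 + S - 3) + 150) = √((4 + S) + 150) = √(154 + S))
n = 32680 (n = 860*38 = 32680)
1/(n + P(168)) = 1/(32680 + √(154 + 168)) = 1/(32680 + √322)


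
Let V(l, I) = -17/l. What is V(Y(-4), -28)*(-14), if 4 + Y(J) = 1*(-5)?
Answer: -238/9 ≈ -26.444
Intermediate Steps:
Y(J) = -9 (Y(J) = -4 + 1*(-5) = -4 - 5 = -9)
V(Y(-4), -28)*(-14) = -17/(-9)*(-14) = -17*(-1/9)*(-14) = (17/9)*(-14) = -238/9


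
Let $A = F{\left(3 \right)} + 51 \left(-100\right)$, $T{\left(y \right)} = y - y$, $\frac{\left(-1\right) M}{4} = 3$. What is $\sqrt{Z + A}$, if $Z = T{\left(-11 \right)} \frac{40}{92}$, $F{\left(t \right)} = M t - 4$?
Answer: $2 i \sqrt{1285} \approx 71.694 i$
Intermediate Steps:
$M = -12$ ($M = \left(-4\right) 3 = -12$)
$F{\left(t \right)} = -4 - 12 t$ ($F{\left(t \right)} = - 12 t - 4 = -4 - 12 t$)
$T{\left(y \right)} = 0$
$A = -5140$ ($A = \left(-4 - 36\right) + 51 \left(-100\right) = \left(-4 - 36\right) - 5100 = -40 - 5100 = -5140$)
$Z = 0$ ($Z = 0 \cdot \frac{40}{92} = 0 \cdot 40 \cdot \frac{1}{92} = 0 \cdot \frac{10}{23} = 0$)
$\sqrt{Z + A} = \sqrt{0 - 5140} = \sqrt{-5140} = 2 i \sqrt{1285}$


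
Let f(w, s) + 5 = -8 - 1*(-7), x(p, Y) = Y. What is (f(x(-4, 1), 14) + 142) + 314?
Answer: 450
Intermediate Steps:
f(w, s) = -6 (f(w, s) = -5 + (-8 - 1*(-7)) = -5 + (-8 + 7) = -5 - 1 = -6)
(f(x(-4, 1), 14) + 142) + 314 = (-6 + 142) + 314 = 136 + 314 = 450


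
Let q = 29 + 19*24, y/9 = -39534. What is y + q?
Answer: -355321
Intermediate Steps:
y = -355806 (y = 9*(-39534) = -355806)
q = 485 (q = 29 + 456 = 485)
y + q = -355806 + 485 = -355321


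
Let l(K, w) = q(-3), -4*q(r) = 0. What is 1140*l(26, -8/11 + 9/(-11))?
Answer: 0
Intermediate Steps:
q(r) = 0 (q(r) = -¼*0 = 0)
l(K, w) = 0
1140*l(26, -8/11 + 9/(-11)) = 1140*0 = 0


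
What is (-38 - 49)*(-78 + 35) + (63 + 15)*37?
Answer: 6627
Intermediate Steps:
(-38 - 49)*(-78 + 35) + (63 + 15)*37 = -87*(-43) + 78*37 = 3741 + 2886 = 6627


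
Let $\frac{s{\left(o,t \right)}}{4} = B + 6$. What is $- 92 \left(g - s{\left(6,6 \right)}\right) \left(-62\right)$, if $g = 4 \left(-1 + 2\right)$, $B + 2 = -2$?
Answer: $-22816$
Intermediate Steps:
$B = -4$ ($B = -2 - 2 = -4$)
$s{\left(o,t \right)} = 8$ ($s{\left(o,t \right)} = 4 \left(-4 + 6\right) = 4 \cdot 2 = 8$)
$g = 4$ ($g = 4 \cdot 1 = 4$)
$- 92 \left(g - s{\left(6,6 \right)}\right) \left(-62\right) = - 92 \left(4 - 8\right) \left(-62\right) = \left(-92\right) \left(-4\right) \left(-62\right) = 368 \left(-62\right) = -22816$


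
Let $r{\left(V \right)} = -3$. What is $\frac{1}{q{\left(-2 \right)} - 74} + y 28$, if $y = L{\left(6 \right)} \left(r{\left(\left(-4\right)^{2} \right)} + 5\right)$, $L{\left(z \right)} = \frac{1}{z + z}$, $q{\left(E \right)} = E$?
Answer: $\frac{1061}{228} \approx 4.6535$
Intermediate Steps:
$L{\left(z \right)} = \frac{1}{2 z}$
$y = \frac{1}{6}$ ($y = \frac{1}{2 \cdot 6} \left(-3 + 5\right) = \frac{1}{2} \cdot \frac{1}{6} \cdot 2 = \frac{1}{12} \cdot 2 = \frac{1}{6} \approx 0.16667$)
$\frac{1}{q{\left(-2 \right)} - 74} + y 28 = \frac{1}{-2 - 74} + \frac{1}{6} \cdot 28 = \frac{1}{-76} + \frac{14}{3} = - \frac{1}{76} + \frac{14}{3} = \frac{1061}{228}$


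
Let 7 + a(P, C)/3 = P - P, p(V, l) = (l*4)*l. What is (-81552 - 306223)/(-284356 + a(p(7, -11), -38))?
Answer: 387775/284377 ≈ 1.3636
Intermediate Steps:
p(V, l) = 4*l² (p(V, l) = (4*l)*l = 4*l²)
a(P, C) = -21 (a(P, C) = -21 + 3*(P - P) = -21 + 3*0 = -21 + 0 = -21)
(-81552 - 306223)/(-284356 + a(p(7, -11), -38)) = (-81552 - 306223)/(-284356 - 21) = -387775/(-284377) = -387775*(-1/284377) = 387775/284377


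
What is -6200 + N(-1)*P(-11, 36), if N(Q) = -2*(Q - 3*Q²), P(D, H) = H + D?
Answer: -6000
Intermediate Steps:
P(D, H) = D + H
N(Q) = -2*Q + 6*Q²
-6200 + N(-1)*P(-11, 36) = -6200 + (2*(-1)*(-1 + 3*(-1)))*(-11 + 36) = -6200 + (2*(-1)*(-1 - 3))*25 = -6200 + (2*(-1)*(-4))*25 = -6200 + 8*25 = -6200 + 200 = -6000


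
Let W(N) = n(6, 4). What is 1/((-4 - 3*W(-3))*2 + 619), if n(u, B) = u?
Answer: 1/575 ≈ 0.0017391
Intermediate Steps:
W(N) = 6
1/((-4 - 3*W(-3))*2 + 619) = 1/((-4 - 3*6)*2 + 619) = 1/((-4 - 18)*2 + 619) = 1/(-22*2 + 619) = 1/(-44 + 619) = 1/575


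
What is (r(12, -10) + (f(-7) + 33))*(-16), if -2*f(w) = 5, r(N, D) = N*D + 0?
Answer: 1432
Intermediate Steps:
r(N, D) = D*N (r(N, D) = D*N + 0 = D*N)
f(w) = -5/2 (f(w) = -½*5 = -5/2)
(r(12, -10) + (f(-7) + 33))*(-16) = (-10*12 + (-5/2 + 33))*(-16) = (-120 + 61/2)*(-16) = -179/2*(-16) = 1432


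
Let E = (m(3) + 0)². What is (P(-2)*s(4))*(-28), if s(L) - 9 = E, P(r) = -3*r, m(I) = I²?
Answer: -15120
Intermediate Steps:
E = 81 (E = (3² + 0)² = (9 + 0)² = 9² = 81)
s(L) = 90 (s(L) = 9 + 81 = 90)
(P(-2)*s(4))*(-28) = (-3*(-2)*90)*(-28) = (6*90)*(-28) = 540*(-28) = -15120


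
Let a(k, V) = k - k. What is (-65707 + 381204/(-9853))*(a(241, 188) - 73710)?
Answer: 47748768590250/9853 ≈ 4.8461e+9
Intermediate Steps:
a(k, V) = 0
(-65707 + 381204/(-9853))*(a(241, 188) - 73710) = (-65707 + 381204/(-9853))*(0 - 73710) = (-65707 + 381204*(-1/9853))*(-73710) = (-65707 - 381204/9853)*(-73710) = -647792275/9853*(-73710) = 47748768590250/9853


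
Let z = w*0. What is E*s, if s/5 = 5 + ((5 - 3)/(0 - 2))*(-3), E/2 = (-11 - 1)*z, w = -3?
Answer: 0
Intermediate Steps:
z = 0 (z = -3*0 = 0)
E = 0 (E = 2*((-11 - 1)*0) = 2*(-12*0) = 2*0 = 0)
s = 40 (s = 5*(5 + ((5 - 3)/(0 - 2))*(-3)) = 5*(5 + (2/(-2))*(-3)) = 5*(5 + (2*(-½))*(-3)) = 5*(5 - 1*(-3)) = 5*(5 + 3) = 5*8 = 40)
E*s = 0*40 = 0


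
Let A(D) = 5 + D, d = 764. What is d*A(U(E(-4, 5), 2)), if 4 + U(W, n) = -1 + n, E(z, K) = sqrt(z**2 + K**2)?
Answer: 1528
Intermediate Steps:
E(z, K) = sqrt(K**2 + z**2)
U(W, n) = -5 + n (U(W, n) = -4 + (-1 + n) = -5 + n)
d*A(U(E(-4, 5), 2)) = 764*(5 + (-5 + 2)) = 764*(5 - 3) = 764*2 = 1528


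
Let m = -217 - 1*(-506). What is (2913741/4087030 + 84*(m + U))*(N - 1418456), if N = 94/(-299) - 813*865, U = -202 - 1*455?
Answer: 80145722399605001967/1222021970 ≈ 6.5584e+10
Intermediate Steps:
m = 289 (m = -217 + 506 = 289)
U = -657 (U = -202 - 455 = -657)
N = -210270349/299 (N = 94*(-1/299) - 703245 = -94/299 - 703245 = -210270349/299 ≈ -7.0325e+5)
(2913741/4087030 + 84*(m + U))*(N - 1418456) = (2913741/4087030 + 84*(289 - 657))*(-210270349/299 - 1418456) = (2913741*(1/4087030) + 84*(-368))*(-634388693/299) = (2913741/4087030 - 30912)*(-634388693/299) = -126335357619/4087030*(-634388693/299) = 80145722399605001967/1222021970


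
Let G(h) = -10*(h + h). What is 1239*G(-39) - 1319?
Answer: 965101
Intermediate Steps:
G(h) = -20*h
1239*G(-39) - 1319 = 1239*(-20*(-39)) - 1319 = 1239*780 - 1319 = 966420 - 1319 = 965101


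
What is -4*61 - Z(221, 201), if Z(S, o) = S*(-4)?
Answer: 640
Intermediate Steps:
Z(S, o) = -4*S
-4*61 - Z(221, 201) = -4*61 - (-4)*221 = -244 - 1*(-884) = -244 + 884 = 640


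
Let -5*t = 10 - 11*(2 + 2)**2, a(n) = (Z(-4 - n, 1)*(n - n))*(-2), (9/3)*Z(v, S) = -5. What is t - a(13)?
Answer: 166/5 ≈ 33.200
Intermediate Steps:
Z(v, S) = -5/3 (Z(v, S) = (1/3)*(-5) = -5/3)
a(n) = 0 (a(n) = -5*(n - n)/3*(-2) = -5/3*0*(-2) = 0*(-2) = 0)
t = 166/5 (t = -(10 - 11*(2 + 2)**2)/5 = -(10 - 11*4**2)/5 = -(10 - 11*16)/5 = -(10 - 176)/5 = -1/5*(-166) = 166/5 ≈ 33.200)
t - a(13) = 166/5 - 1*0 = 166/5 + 0 = 166/5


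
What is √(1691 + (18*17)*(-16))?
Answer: I*√3205 ≈ 56.613*I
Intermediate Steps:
√(1691 + (18*17)*(-16)) = √(1691 + 306*(-16)) = √(1691 - 4896) = √(-3205) = I*√3205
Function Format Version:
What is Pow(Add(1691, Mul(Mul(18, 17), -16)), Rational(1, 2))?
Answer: Mul(I, Pow(3205, Rational(1, 2))) ≈ Mul(56.613, I)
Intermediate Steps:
Pow(Add(1691, Mul(Mul(18, 17), -16)), Rational(1, 2)) = Pow(Add(1691, Mul(306, -16)), Rational(1, 2)) = Pow(Add(1691, -4896), Rational(1, 2)) = Pow(-3205, Rational(1, 2)) = Mul(I, Pow(3205, Rational(1, 2)))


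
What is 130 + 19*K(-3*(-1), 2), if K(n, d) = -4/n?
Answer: 314/3 ≈ 104.67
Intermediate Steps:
130 + 19*K(-3*(-1), 2) = 130 + 19*(-4/((-3*(-1)))) = 130 + 19*(-4/3) = 130 - 76/3 = 314/3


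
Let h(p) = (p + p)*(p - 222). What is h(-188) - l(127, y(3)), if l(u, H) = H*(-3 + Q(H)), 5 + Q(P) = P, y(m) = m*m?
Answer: 154151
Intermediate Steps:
y(m) = m**2
Q(P) = -5 + P
l(u, H) = H*(-8 + H) (l(u, H) = H*(-3 + (-5 + H)) = H*(-8 + H))
h(p) = 2*p*(-222 + p) (h(p) = (2*p)*(-222 + p) = 2*p*(-222 + p))
h(-188) - l(127, y(3)) = 2*(-188)*(-222 - 188) - 3**2*(-8 + 3**2) = 2*(-188)*(-410) - 9*(-8 + 9) = 154160 - 9 = 154151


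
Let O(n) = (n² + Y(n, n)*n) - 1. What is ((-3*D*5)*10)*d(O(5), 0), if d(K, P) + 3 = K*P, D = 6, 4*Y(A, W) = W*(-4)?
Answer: 2700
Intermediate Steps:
Y(A, W) = -W (Y(A, W) = (W*(-4))/4 = (-4*W)/4 = -W)
O(n) = -1 (O(n) = (n² + (-n)*n) - 1 = (n² - n²) - 1 = 0 - 1 = -1)
d(K, P) = -3 + K*P
((-3*D*5)*10)*d(O(5), 0) = ((-3*6*5)*10)*(-3 - 1*0) = (-18*5*10)*(-3 + 0) = -90*10*(-3) = -900*(-3) = 2700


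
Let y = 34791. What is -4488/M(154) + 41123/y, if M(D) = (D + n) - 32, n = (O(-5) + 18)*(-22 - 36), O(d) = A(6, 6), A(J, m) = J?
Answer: 104184109/22092285 ≈ 4.7159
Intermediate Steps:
O(d) = 6
n = -1392 (n = (6 + 18)*(-22 - 36) = 24*(-58) = -1392)
M(D) = -1424 + D (M(D) = (D - 1392) - 32 = (-1392 + D) - 32 = -1424 + D)
-4488/M(154) + 41123/y = -4488/(-1424 + 154) + 41123/34791 = -4488/(-1270) + 41123*(1/34791) = -4488*(-1/1270) + 41123/34791 = 2244/635 + 41123/34791 = 104184109/22092285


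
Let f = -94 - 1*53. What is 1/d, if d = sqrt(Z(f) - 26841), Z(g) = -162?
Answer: -I*sqrt(27003)/27003 ≈ -0.0060855*I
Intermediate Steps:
f = -147 (f = -94 - 53 = -147)
d = I*sqrt(27003) (d = sqrt(-162 - 26841) = sqrt(-27003) = I*sqrt(27003) ≈ 164.33*I)
1/d = 1/(I*sqrt(27003)) = -I*sqrt(27003)/27003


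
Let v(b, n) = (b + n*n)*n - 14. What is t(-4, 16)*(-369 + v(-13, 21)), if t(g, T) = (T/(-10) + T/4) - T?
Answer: -117028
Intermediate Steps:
v(b, n) = -14 + n*(b + n**2) (v(b, n) = (b + n**2)*n - 14 = n*(b + n**2) - 14 = -14 + n*(b + n**2))
t(g, T) = -17*T/20 (t(g, T) = (T*(-1/10) + T*(1/4)) - T = (-T/10 + T/4) - T = 3*T/20 - T = -17*T/20)
t(-4, 16)*(-369 + v(-13, 21)) = (-17/20*16)*(-369 + (-14 + 21**3 - 13*21)) = -68*(-369 + (-14 + 9261 - 273))/5 = -68*(-369 + 8974)/5 = -68/5*8605 = -117028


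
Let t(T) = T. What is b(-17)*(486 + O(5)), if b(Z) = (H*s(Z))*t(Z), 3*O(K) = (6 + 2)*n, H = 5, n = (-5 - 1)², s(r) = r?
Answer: 840990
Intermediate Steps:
n = 36 (n = (-6)² = 36)
O(K) = 96 (O(K) = ((6 + 2)*36)/3 = (8*36)/3 = (⅓)*288 = 96)
b(Z) = 5*Z² (b(Z) = (5*Z)*Z = 5*Z²)
b(-17)*(486 + O(5)) = (5*(-17)²)*(486 + 96) = (5*289)*582 = 1445*582 = 840990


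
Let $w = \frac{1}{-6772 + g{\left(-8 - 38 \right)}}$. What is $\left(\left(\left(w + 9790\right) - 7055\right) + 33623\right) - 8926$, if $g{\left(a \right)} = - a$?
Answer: $\frac{184507631}{6726} \approx 27432.0$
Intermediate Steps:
$w = - \frac{1}{6726}$ ($w = \frac{1}{-6772 - \left(-8 - 38\right)} = \frac{1}{-6772 - -46} = \frac{1}{-6772 + 46} = \frac{1}{-6726} = - \frac{1}{6726} \approx -0.00014868$)
$\left(\left(\left(w + 9790\right) - 7055\right) + 33623\right) - 8926 = \left(\left(\left(- \frac{1}{6726} + 9790\right) - 7055\right) + 33623\right) - 8926 = \left(\left(\frac{65847539}{6726} - 7055\right) + 33623\right) - 8926 = \left(\frac{18395609}{6726} + 33623\right) - 8926 = \frac{244543907}{6726} - 8926 = \frac{184507631}{6726}$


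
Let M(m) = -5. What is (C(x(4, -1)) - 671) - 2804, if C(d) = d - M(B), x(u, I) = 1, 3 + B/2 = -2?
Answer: -3469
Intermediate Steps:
B = -10 (B = -6 + 2*(-2) = -6 - 4 = -10)
C(d) = 5 + d (C(d) = d - 1*(-5) = d + 5 = 5 + d)
(C(x(4, -1)) - 671) - 2804 = ((5 + 1) - 671) - 2804 = (6 - 671) - 2804 = -665 - 2804 = -3469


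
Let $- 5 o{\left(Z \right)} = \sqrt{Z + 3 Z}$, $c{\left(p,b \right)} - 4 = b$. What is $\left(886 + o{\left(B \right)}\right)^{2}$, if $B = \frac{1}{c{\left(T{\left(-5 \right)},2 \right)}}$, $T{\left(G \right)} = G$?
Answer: $\frac{\left(13290 - \sqrt{6}\right)^{2}}{225} \approx 7.8471 \cdot 10^{5}$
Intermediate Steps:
$c{\left(p,b \right)} = 4 + b$
$B = \frac{1}{6}$ ($B = \frac{1}{4 + 2} = \frac{1}{6} \approx 0.16667$)
$o{\left(Z \right)} = - \frac{2 \sqrt{Z}}{5}$ ($o{\left(Z \right)} = - \frac{\sqrt{Z + 3 Z}}{5} = - \frac{\sqrt{4 Z}}{5} = - \frac{2 \sqrt{Z}}{5}$)
$\left(886 + o{\left(B \right)}\right)^{2} = \left(886 - \frac{2}{5 \sqrt{6}}\right)^{2} = \left(886 - \frac{2 \frac{\sqrt{6}}{6}}{5}\right)^{2} = \left(886 - \frac{\sqrt{6}}{15}\right)^{2}$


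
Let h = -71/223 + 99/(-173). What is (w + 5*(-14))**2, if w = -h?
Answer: 7108462468900/1488339241 ≈ 4776.1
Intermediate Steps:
h = -34360/38579 (h = -71*1/223 + 99*(-1/173) = -71/223 - 99/173 = -34360/38579 ≈ -0.89064)
w = 34360/38579 (w = -1*(-34360/38579) = 34360/38579 ≈ 0.89064)
(w + 5*(-14))**2 = (34360/38579 + 5*(-14))**2 = (34360/38579 - 70)**2 = (-2666170/38579)**2 = 7108462468900/1488339241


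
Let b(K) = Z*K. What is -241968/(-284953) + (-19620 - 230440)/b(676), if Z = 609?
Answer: 7089751733/29327647713 ≈ 0.24174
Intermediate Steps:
b(K) = 609*K
-241968/(-284953) + (-19620 - 230440)/b(676) = -241968/(-284953) + (-19620 - 230440)/((609*676)) = -241968*(-1/284953) - 250060/411684 = 241968/284953 - 250060*1/411684 = 241968/284953 - 62515/102921 = 7089751733/29327647713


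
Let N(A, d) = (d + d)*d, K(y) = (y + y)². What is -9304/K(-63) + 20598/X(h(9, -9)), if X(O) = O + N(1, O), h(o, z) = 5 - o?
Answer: 5834881/7938 ≈ 735.06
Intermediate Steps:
K(y) = 4*y² (K(y) = (2*y)² = 4*y²)
N(A, d) = 2*d² (N(A, d) = (2*d)*d = 2*d²)
X(O) = O + 2*O²
-9304/K(-63) + 20598/X(h(9, -9)) = -9304/(4*(-63)²) + 20598/(((5 - 1*9)*(1 + 2*(5 - 1*9)))) = -9304/(4*3969) + 20598/(((5 - 9)*(1 + 2*(5 - 9)))) = -9304/15876 + 20598/((-4*(1 + 2*(-4)))) = -9304*1/15876 + 20598/((-4*(1 - 8))) = -2326/3969 + 20598/((-4*(-7))) = -2326/3969 + 20598/28 = -2326/3969 + 20598*(1/28) = -2326/3969 + 10299/14 = 5834881/7938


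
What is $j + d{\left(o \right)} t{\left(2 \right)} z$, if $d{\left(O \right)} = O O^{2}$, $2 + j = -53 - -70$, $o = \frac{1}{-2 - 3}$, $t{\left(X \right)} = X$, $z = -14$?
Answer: $\frac{1903}{125} \approx 15.224$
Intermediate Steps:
$o = - \frac{1}{5}$ ($o = \frac{1}{-5} = - \frac{1}{5} \approx -0.2$)
$j = 15$ ($j = -2 - -17 = -2 + \left(-53 + 70\right) = -2 + 17 = 15$)
$d{\left(O \right)} = O^{3}$
$j + d{\left(o \right)} t{\left(2 \right)} z = 15 + \left(- \frac{1}{5}\right)^{3} \cdot 2 \left(-14\right) = 15 - - \frac{28}{125} = 15 + \frac{28}{125} = \frac{1903}{125}$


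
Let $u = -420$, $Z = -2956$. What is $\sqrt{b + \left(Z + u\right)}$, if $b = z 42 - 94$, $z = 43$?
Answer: $8 i \sqrt{26} \approx 40.792 i$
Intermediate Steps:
$b = 1712$ ($b = 43 \cdot 42 - 94 = 1806 - 94 = 1712$)
$\sqrt{b + \left(Z + u\right)} = \sqrt{1712 - 3376} = \sqrt{-1664} = 8 i \sqrt{26}$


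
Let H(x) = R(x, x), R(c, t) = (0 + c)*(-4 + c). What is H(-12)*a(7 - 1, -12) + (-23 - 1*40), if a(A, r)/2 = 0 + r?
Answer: -4671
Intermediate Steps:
a(A, r) = 2*r (a(A, r) = 2*(0 + r) = 2*r)
R(c, t) = c*(-4 + c)
H(x) = x*(-4 + x)
H(-12)*a(7 - 1, -12) + (-23 - 1*40) = (-12*(-4 - 12))*(2*(-12)) + (-23 - 1*40) = -12*(-16)*(-24) + (-23 - 40) = 192*(-24) - 63 = -4608 - 63 = -4671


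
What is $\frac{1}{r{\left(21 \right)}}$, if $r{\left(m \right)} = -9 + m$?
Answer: $\frac{1}{12} \approx 0.083333$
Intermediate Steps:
$\frac{1}{r{\left(21 \right)}} = \frac{1}{-9 + 21} = \frac{1}{12}$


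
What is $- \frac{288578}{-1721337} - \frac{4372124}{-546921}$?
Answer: $\frac{2561242726042}{313811784459} \approx 8.1617$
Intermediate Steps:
$- \frac{288578}{-1721337} - \frac{4372124}{-546921} = \left(-288578\right) \left(- \frac{1}{1721337}\right) - - \frac{4372124}{546921} = \frac{288578}{1721337} + \frac{4372124}{546921} = \frac{2561242726042}{313811784459}$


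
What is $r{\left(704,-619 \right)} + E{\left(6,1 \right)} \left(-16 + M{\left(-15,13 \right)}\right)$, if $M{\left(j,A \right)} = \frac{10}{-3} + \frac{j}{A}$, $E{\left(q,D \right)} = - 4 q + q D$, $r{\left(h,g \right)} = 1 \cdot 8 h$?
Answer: $\frac{78010}{13} \approx 6000.8$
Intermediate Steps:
$r{\left(h,g \right)} = 8 h$
$E{\left(q,D \right)} = - 4 q + D q$
$M{\left(j,A \right)} = - \frac{10}{3} + \frac{j}{A}$ ($M{\left(j,A \right)} = 10 \left(- \frac{1}{3}\right) + \frac{j}{A} = - \frac{10}{3} + \frac{j}{A}$)
$r{\left(704,-619 \right)} + E{\left(6,1 \right)} \left(-16 + M{\left(-15,13 \right)}\right) = 8 \cdot 704 + 6 \left(-4 + 1\right) \left(-16 - \left(\frac{10}{3} + \frac{15}{13}\right)\right) = 5632 + 6 \left(-3\right) \left(-16 - \frac{175}{39}\right) = 5632 - 18 \left(-16 - \frac{175}{39}\right) = 5632 - - \frac{4794}{13} = 5632 + \frac{4794}{13} = \frac{78010}{13}$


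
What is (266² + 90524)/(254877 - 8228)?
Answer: 161280/246649 ≈ 0.65388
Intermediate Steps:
(266² + 90524)/(254877 - 8228) = (70756 + 90524)/246649 = 161280*(1/246649) = 161280/246649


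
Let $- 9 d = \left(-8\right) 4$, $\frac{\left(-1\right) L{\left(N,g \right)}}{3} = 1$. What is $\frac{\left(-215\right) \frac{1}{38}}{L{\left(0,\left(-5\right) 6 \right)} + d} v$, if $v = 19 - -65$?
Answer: $- \frac{16254}{19} \approx -855.47$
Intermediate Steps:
$L{\left(N,g \right)} = -3$ ($L{\left(N,g \right)} = \left(-3\right) 1 = -3$)
$d = \frac{32}{9}$ ($d = - \frac{\left(-8\right) 4}{9} = \left(- \frac{1}{9}\right) \left(-32\right) = \frac{32}{9} \approx 3.5556$)
$v = 84$ ($v = 19 + 65 = 84$)
$\frac{\left(-215\right) \frac{1}{38}}{L{\left(0,\left(-5\right) 6 \right)} + d} v = \frac{\left(-215\right) \frac{1}{38}}{-3 + \frac{32}{9}} \cdot 84 = \frac{\left(-215\right) \frac{1}{38}}{\frac{5}{9}} \cdot 84 = \frac{9}{5} \left(- \frac{215}{38}\right) 84 = \left(- \frac{387}{38}\right) 84 = - \frac{16254}{19}$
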